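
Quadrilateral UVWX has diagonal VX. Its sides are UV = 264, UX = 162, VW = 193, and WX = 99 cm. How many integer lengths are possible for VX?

From triangle UVX: 102 < VX < 426.
From triangle WVX: 94 < VX < 292.
Intersection: 102 < VX < 292, so integers 103 through 291: 189 values.

189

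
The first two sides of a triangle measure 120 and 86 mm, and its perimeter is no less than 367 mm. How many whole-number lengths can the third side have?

Triangle inequality: 34 < x < 206. Perimeter ≥ 367 gives x ≥ 367 − 120 − 86 = 161.
So 161 ≤ x < 206; integers 161 through 205: 45 values.

45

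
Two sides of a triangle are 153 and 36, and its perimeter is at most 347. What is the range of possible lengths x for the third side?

117 < x ≤ 158

Triangle inequality alone gives 117 < x < 189.
The perimeter condition gives x ≤ 347 − 153 − 36 = 158.
Intersecting the two: 117 < x ≤ 158.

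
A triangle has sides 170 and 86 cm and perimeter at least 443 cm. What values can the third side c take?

Triangle inequality alone gives 84 < c < 256.
The perimeter condition gives c ≥ 443 − 170 − 86 = 187.
Intersecting the two: 187 ≤ c < 256.

187 ≤ c < 256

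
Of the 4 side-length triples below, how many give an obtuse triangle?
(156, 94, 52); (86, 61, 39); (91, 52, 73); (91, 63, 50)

(156,94,52): 52+94 ≤ 156, not a triangle
(86,61,39): 39²+61² = 5242 < 7396 = 86² → obtuse
(91,52,73): 52²+73² = 8033 < 8281 = 91² → obtuse
(91,63,50): 50²+63² = 6469 < 8281 = 91² → obtuse
3 of the 4 are obtuse.

3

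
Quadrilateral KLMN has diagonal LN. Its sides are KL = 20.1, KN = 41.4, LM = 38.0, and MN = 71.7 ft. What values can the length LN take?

33.7 < LN < 61.5

From triangle KLN: |20.1 − 41.4| < LN < 20.1 + 41.4, i.e. 21.3 < LN < 61.5.
From triangle MLN: 33.7 < LN < 109.7.
Both must hold, so LN lies in the intersection.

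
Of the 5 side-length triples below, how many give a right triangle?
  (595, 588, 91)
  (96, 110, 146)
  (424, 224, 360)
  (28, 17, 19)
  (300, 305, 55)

4

(595,588,91): 91²+588² = 354025 = 595² → right
(96,110,146): 96²+110² = 21316 = 146² → right
(424,224,360): 224²+360² = 179776 = 424² → right
(28,17,19): 17²+19² = 650 < 784 = 28² → obtuse
(300,305,55): 55²+300² = 93025 = 305² → right
4 of the 5 are right.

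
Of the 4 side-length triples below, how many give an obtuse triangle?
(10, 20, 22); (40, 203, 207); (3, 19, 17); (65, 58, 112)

3

(10,20,22): 10²+20² = 500 > 484 = 22² → acute
(40,203,207): 40²+203² = 42809 < 42849 = 207² → obtuse
(3,19,17): 3²+17² = 298 < 361 = 19² → obtuse
(65,58,112): 58²+65² = 7589 < 12544 = 112² → obtuse
3 of the 4 are obtuse.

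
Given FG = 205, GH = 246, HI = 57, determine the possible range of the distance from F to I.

The maximum is all hops collinear in one direction: 205 + 246 + 57 = 508.
The longest hop is 246; the others sum to 262. Since 246 ≤ 262, the path can fold back on itself completely, so the minimum distance is 0.

0 ≤ FI ≤ 508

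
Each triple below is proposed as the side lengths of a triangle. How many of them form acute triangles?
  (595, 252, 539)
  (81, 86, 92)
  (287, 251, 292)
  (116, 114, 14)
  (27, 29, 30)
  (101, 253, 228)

(595,252,539): 252²+539² = 354025 = 595² → right
(81,86,92): 81²+86² = 13957 > 8464 = 92² → acute
(287,251,292): 251²+287² = 145370 > 85264 = 292² → acute
(116,114,14): 14²+114² = 13192 < 13456 = 116² → obtuse
(27,29,30): 27²+29² = 1570 > 900 = 30² → acute
(101,253,228): 101²+228² = 62185 < 64009 = 253² → obtuse
3 of the 6 are acute.

3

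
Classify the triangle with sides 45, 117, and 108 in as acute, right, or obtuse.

Compare the square of the longest side to the sum of squares of the other two: 45² + 108² = 13689 = 117².

right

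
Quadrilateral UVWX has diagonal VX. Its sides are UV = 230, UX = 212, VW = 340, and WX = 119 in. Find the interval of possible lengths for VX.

From triangle UVX: |230 − 212| < VX < 230 + 212, i.e. 18 < VX < 442.
From triangle WVX: 221 < VX < 459.
Both must hold, so VX lies in the intersection.

221 < VX < 442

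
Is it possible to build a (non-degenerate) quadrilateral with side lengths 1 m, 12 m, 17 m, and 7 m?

Yes

A quadrilateral exists iff every side is shorter than the sum of the others — equivalently, the longest side is less than the sum of the rest.
Longest side 17 < 20 (sum of the remaining 3), so yes.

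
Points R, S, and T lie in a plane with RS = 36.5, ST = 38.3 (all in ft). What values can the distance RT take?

By the triangle inequality, |36.5 − 38.3| ≤ RT ≤ 36.5 + 38.3.

1.8 ≤ RT ≤ 74.8 ft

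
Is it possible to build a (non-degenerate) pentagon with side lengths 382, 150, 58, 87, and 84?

No

For a pentagon, each side must be shorter than the sum of the others.
Here the longest side is 382, but the remaining 4 sides sum to only 379.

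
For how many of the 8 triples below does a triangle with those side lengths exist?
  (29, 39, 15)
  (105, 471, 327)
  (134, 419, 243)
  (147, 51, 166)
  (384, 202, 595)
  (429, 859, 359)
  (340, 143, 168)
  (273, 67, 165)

(15,29,39): 15+29 > 39 → valid
(105,327,471): 105+327 ≤ 471 → not valid
(134,243,419): 134+243 ≤ 419 → not valid
(51,147,166): 51+147 > 166 → valid
(202,384,595): 202+384 ≤ 595 → not valid
(359,429,859): 359+429 ≤ 859 → not valid
(143,168,340): 143+168 ≤ 340 → not valid
(67,165,273): 67+165 ≤ 273 → not valid
2 of the 8 triples form a triangle.

2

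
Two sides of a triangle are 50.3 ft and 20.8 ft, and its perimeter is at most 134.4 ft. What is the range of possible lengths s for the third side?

Triangle inequality alone gives 29.5 < s < 71.1.
The perimeter condition gives s ≤ 134.4 − 50.3 − 20.8 = 63.3.
Intersecting the two: 29.5 < s ≤ 63.3.

29.5 < s ≤ 63.3 ft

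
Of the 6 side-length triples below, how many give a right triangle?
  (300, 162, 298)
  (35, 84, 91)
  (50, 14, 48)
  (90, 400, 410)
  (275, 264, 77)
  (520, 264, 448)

5

(300,162,298): 162²+298² = 115048 > 90000 = 300² → acute
(35,84,91): 35²+84² = 8281 = 91² → right
(50,14,48): 14²+48² = 2500 = 50² → right
(90,400,410): 90²+400² = 168100 = 410² → right
(275,264,77): 77²+264² = 75625 = 275² → right
(520,264,448): 264²+448² = 270400 = 520² → right
5 of the 6 are right.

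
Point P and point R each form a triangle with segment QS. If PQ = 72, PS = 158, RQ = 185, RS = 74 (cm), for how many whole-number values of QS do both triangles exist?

From triangle PQS: 86 < QS < 230.
From triangle RQS: 111 < QS < 259.
Intersection: 111 < QS < 230, so integers 112 through 229: 118 values.

118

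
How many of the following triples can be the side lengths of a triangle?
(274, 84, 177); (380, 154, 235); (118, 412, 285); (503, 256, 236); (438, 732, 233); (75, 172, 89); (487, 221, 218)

1

(84,177,274): 84+177 ≤ 274 → not valid
(154,235,380): 154+235 > 380 → valid
(118,285,412): 118+285 ≤ 412 → not valid
(236,256,503): 236+256 ≤ 503 → not valid
(233,438,732): 233+438 ≤ 732 → not valid
(75,89,172): 75+89 ≤ 172 → not valid
(218,221,487): 218+221 ≤ 487 → not valid
1 of the 7 triples forms a triangle.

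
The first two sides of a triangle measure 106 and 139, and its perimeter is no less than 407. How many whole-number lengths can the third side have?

83

Triangle inequality: 33 < x < 245. Perimeter ≥ 407 gives x ≥ 407 − 106 − 139 = 162.
So 162 ≤ x < 245; integers 162 through 244: 83 values.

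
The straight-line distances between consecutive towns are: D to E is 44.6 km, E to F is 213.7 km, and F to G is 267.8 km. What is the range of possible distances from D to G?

9.5 ≤ DG ≤ 526.1 km

The maximum is all hops collinear in one direction: 44.6 + 213.7 + 267.8 = 526.1.
The longest hop is 267.8; the others sum to 258.3. Folding the others back against it leaves at least 267.8 − 258.3 = 9.5.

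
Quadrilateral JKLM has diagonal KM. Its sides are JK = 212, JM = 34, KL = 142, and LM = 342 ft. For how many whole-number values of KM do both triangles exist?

From triangle JKM: 178 < KM < 246.
From triangle LKM: 200 < KM < 484.
Intersection: 200 < KM < 246, so integers 201 through 245: 45 values.

45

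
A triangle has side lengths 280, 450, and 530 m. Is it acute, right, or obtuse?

Compare the square of the longest side to the sum of squares of the other two: 280² + 450² = 280900 = 530².

right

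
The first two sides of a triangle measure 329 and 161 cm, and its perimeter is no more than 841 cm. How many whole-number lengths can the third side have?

Triangle inequality: 168 < x < 490. Perimeter ≤ 841 gives x ≤ 841 − 329 − 161 = 351.
So 168 < x ≤ 351; integers 169 through 351: 183 values.

183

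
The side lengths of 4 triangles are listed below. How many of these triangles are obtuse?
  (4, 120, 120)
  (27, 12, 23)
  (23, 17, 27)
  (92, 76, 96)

1

(4,120,120): 4²+120² = 14416 > 14400 = 120² → acute
(27,12,23): 12²+23² = 673 < 729 = 27² → obtuse
(23,17,27): 17²+23² = 818 > 729 = 27² → acute
(92,76,96): 76²+92² = 14240 > 9216 = 96² → acute
1 of the 4 is obtuse.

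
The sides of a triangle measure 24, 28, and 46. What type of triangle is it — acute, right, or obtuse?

Compare the square of the longest side to the sum of squares of the other two: 24² + 28² = 1360 < 2116 = 46².

obtuse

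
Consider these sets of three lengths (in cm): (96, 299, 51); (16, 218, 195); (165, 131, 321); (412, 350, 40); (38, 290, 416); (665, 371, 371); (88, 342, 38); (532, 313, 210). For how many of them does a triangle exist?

1

(51,96,299): 51+96 ≤ 299 → not valid
(16,195,218): 16+195 ≤ 218 → not valid
(131,165,321): 131+165 ≤ 321 → not valid
(40,350,412): 40+350 ≤ 412 → not valid
(38,290,416): 38+290 ≤ 416 → not valid
(371,371,665): 371+371 > 665 → valid
(38,88,342): 38+88 ≤ 342 → not valid
(210,313,532): 210+313 ≤ 532 → not valid
1 of the 8 triples forms a triangle.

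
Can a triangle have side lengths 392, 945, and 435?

The longest side is 945, but the other two sum to only 827.
827 < 945, so the triangle inequality fails.

No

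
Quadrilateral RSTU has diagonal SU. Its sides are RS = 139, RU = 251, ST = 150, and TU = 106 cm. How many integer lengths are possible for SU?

143

From triangle RSU: 112 < SU < 390.
From triangle TSU: 44 < SU < 256.
Intersection: 112 < SU < 256, so integers 113 through 255: 143 values.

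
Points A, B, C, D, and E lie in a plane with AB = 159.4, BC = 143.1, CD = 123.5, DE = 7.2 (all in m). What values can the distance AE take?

0 ≤ AE ≤ 433.2 m

The maximum is all hops collinear in one direction: 159.4 + 143.1 + 123.5 + 7.2 = 433.2.
The longest hop is 159.4; the others sum to 273.8. Since 159.4 ≤ 273.8, the path can fold back on itself completely, so the minimum distance is 0.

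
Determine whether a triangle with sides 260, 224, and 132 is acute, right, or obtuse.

right

Compare the square of the longest side to the sum of squares of the other two: 132² + 224² = 67600 = 260².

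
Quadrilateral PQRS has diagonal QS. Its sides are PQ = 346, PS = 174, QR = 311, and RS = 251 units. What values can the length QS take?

172 < QS < 520

From triangle PQS: |346 − 174| < QS < 346 + 174, i.e. 172 < QS < 520.
From triangle RQS: 60 < QS < 562.
Both must hold, so QS lies in the intersection.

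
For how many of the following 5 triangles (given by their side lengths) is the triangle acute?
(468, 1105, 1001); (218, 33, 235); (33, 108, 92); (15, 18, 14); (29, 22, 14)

(468,1105,1001): 468²+1001² = 1221025 = 1105² → right
(218,33,235): 33²+218² = 48613 < 55225 = 235² → obtuse
(33,108,92): 33²+92² = 9553 < 11664 = 108² → obtuse
(15,18,14): 14²+15² = 421 > 324 = 18² → acute
(29,22,14): 14²+22² = 680 < 841 = 29² → obtuse
1 of the 5 is acute.

1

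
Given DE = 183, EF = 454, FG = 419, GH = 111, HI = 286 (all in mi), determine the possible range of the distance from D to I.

The maximum is all hops collinear in one direction: 183 + 454 + 419 + 111 + 286 = 1453.
The longest hop is 454; the others sum to 999. Since 454 ≤ 999, the path can fold back on itself completely, so the minimum distance is 0.

0 ≤ DI ≤ 1453 mi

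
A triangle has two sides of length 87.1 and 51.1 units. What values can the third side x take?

36.0 < x < 138.2

By the triangle inequality, x must be less than 87.1 + 51.1 = 138.2 and greater than |87.1 − 51.1| = 36.0.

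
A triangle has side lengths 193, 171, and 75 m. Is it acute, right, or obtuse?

obtuse

Compare the square of the longest side to the sum of squares of the other two: 75² + 171² = 34866 < 37249 = 193².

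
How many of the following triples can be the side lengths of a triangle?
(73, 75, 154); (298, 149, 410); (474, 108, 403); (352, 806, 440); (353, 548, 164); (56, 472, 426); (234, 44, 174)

3

(73,75,154): 73+75 ≤ 154 → not valid
(149,298,410): 149+298 > 410 → valid
(108,403,474): 108+403 > 474 → valid
(352,440,806): 352+440 ≤ 806 → not valid
(164,353,548): 164+353 ≤ 548 → not valid
(56,426,472): 56+426 > 472 → valid
(44,174,234): 44+174 ≤ 234 → not valid
3 of the 7 triples form a triangle.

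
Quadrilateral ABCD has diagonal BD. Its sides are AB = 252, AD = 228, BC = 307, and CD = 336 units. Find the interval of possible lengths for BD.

From triangle ABD: |252 − 228| < BD < 252 + 228, i.e. 24 < BD < 480.
From triangle CBD: 29 < BD < 643.
Both must hold, so BD lies in the intersection.

29 < BD < 480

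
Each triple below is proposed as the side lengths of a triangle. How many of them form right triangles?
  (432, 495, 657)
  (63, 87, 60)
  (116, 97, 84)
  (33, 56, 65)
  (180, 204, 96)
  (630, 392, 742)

(432,495,657): 432²+495² = 431649 = 657² → right
(63,87,60): 60²+63² = 7569 = 87² → right
(116,97,84): 84²+97² = 16465 > 13456 = 116² → acute
(33,56,65): 33²+56² = 4225 = 65² → right
(180,204,96): 96²+180² = 41616 = 204² → right
(630,392,742): 392²+630² = 550564 = 742² → right
5 of the 6 are right.

5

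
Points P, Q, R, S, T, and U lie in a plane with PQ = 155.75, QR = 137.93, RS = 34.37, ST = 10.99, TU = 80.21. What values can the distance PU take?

0 ≤ PU ≤ 419.25

The maximum is all hops collinear in one direction: 155.75 + 137.93 + 34.37 + 10.99 + 80.21 = 419.25.
The longest hop is 155.75; the others sum to 263.50. Since 155.75 ≤ 263.50, the path can fold back on itself completely, so the minimum distance is 0.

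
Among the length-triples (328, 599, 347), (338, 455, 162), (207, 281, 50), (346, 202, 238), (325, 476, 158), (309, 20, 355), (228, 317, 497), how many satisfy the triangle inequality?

5

(328,347,599): 328+347 > 599 → valid
(162,338,455): 162+338 > 455 → valid
(50,207,281): 50+207 ≤ 281 → not valid
(202,238,346): 202+238 > 346 → valid
(158,325,476): 158+325 > 476 → valid
(20,309,355): 20+309 ≤ 355 → not valid
(228,317,497): 228+317 > 497 → valid
5 of the 7 triples form a triangle.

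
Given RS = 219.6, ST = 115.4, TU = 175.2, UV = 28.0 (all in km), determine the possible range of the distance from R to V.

0 ≤ RV ≤ 538.2 km

The maximum is all hops collinear in one direction: 219.6 + 115.4 + 175.2 + 28.0 = 538.2.
The longest hop is 219.6; the others sum to 318.6. Since 219.6 ≤ 318.6, the path can fold back on itself completely, so the minimum distance is 0.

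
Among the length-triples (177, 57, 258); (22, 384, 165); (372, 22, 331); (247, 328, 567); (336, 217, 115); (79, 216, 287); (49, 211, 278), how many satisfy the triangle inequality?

(57,177,258): 57+177 ≤ 258 → not valid
(22,165,384): 22+165 ≤ 384 → not valid
(22,331,372): 22+331 ≤ 372 → not valid
(247,328,567): 247+328 > 567 → valid
(115,217,336): 115+217 ≤ 336 → not valid
(79,216,287): 79+216 > 287 → valid
(49,211,278): 49+211 ≤ 278 → not valid
2 of the 7 triples form a triangle.

2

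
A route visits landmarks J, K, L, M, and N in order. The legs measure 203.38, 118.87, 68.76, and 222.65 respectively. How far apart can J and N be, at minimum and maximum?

The maximum is all hops collinear in one direction: 203.38 + 118.87 + 68.76 + 222.65 = 613.66.
The longest hop is 222.65; the others sum to 391.01. Since 222.65 ≤ 391.01, the path can fold back on itself completely, so the minimum distance is 0.

0 ≤ JN ≤ 613.66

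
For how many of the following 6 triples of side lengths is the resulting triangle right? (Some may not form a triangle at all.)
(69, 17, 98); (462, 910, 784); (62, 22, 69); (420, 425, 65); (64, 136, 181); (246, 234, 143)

(69,17,98): 17+69 ≤ 98, not a triangle
(462,910,784): 462²+784² = 828100 = 910² → right
(62,22,69): 22²+62² = 4328 < 4761 = 69² → obtuse
(420,425,65): 65²+420² = 180625 = 425² → right
(64,136,181): 64²+136² = 22592 < 32761 = 181² → obtuse
(246,234,143): 143²+234² = 75205 > 60516 = 246² → acute
2 of the 6 are right.

2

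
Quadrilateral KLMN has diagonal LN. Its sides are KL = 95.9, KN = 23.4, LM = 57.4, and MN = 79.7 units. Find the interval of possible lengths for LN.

72.5 < LN < 119.3

From triangle KLN: |95.9 − 23.4| < LN < 95.9 + 23.4, i.e. 72.5 < LN < 119.3.
From triangle MLN: 22.3 < LN < 137.1.
Both must hold, so LN lies in the intersection.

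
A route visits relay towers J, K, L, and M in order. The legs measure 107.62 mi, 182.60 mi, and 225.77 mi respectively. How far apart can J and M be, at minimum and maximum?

The maximum is all hops collinear in one direction: 107.62 + 182.60 + 225.77 = 515.99.
The longest hop is 225.77; the others sum to 290.22. Since 225.77 ≤ 290.22, the path can fold back on itself completely, so the minimum distance is 0.

0 ≤ JM ≤ 515.99 mi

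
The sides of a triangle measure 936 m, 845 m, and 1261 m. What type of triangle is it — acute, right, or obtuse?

Compare the square of the longest side to the sum of squares of the other two: 845² + 936² = 1590121 = 1261².

right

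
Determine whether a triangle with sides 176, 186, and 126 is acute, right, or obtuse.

acute

Compare the square of the longest side to the sum of squares of the other two: 126² + 176² = 46852 > 34596 = 186².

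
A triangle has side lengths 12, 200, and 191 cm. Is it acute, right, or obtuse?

Compare the square of the longest side to the sum of squares of the other two: 12² + 191² = 36625 < 40000 = 200².

obtuse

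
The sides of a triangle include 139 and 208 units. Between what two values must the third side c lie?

By the triangle inequality, c must be less than 139 + 208 = 347 and greater than |139 − 208| = 69.

69 < c < 347 (units)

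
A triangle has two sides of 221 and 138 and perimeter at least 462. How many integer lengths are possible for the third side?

256

Triangle inequality: 83 < x < 359. Perimeter ≥ 462 gives x ≥ 462 − 221 − 138 = 103.
So 103 ≤ x < 359; integers 103 through 358: 256 values.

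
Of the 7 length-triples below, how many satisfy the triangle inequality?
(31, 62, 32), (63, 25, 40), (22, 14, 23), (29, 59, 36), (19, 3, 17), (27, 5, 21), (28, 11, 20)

(31,32,62): 31+32 > 62 → valid
(25,40,63): 25+40 > 63 → valid
(14,22,23): 14+22 > 23 → valid
(29,36,59): 29+36 > 59 → valid
(3,17,19): 3+17 > 19 → valid
(5,21,27): 5+21 ≤ 27 → not valid
(11,20,28): 11+20 > 28 → valid
6 of the 7 triples form a triangle.

6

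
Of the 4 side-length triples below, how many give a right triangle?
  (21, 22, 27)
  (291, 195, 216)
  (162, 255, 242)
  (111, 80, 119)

(21,22,27): 21²+22² = 925 > 729 = 27² → acute
(291,195,216): 195²+216² = 84681 = 291² → right
(162,255,242): 162²+242² = 84808 > 65025 = 255² → acute
(111,80,119): 80²+111² = 18721 > 14161 = 119² → acute
1 of the 4 is right.

1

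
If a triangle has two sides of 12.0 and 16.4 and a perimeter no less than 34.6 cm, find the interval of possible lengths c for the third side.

6.2 ≤ c < 28.4

Triangle inequality alone gives 4.4 < c < 28.4.
The perimeter condition gives c ≥ 34.6 − 12.0 − 16.4 = 6.2.
Intersecting the two: 6.2 ≤ c < 28.4.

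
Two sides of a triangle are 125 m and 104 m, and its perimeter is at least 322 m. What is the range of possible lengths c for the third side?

93 ≤ c < 229

Triangle inequality alone gives 21 < c < 229.
The perimeter condition gives c ≥ 322 − 125 − 104 = 93.
Intersecting the two: 93 ≤ c < 229.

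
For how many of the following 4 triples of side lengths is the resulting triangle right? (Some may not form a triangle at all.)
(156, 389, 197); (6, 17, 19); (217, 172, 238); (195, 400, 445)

(156,389,197): 156+197 ≤ 389, not a triangle
(6,17,19): 6²+17² = 325 < 361 = 19² → obtuse
(217,172,238): 172²+217² = 76673 > 56644 = 238² → acute
(195,400,445): 195²+400² = 198025 = 445² → right
1 of the 4 is right.

1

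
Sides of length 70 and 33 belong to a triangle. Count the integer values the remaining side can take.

65

The third side lies in the open interval (37, 103).
Integers from 38 to 102 inclusive: 102 − 38 + 1 = 65.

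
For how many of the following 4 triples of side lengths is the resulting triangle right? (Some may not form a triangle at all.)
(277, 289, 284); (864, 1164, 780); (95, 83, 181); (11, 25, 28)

(277,289,284): 277²+284² = 157385 > 83521 = 289² → acute
(864,1164,780): 780²+864² = 1354896 = 1164² → right
(95,83,181): 83+95 ≤ 181, not a triangle
(11,25,28): 11²+25² = 746 < 784 = 28² → obtuse
1 of the 4 is right.

1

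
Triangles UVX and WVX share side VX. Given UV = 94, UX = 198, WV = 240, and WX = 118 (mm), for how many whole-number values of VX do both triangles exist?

169

From triangle UVX: 104 < VX < 292.
From triangle WVX: 122 < VX < 358.
Intersection: 122 < VX < 292, so integers 123 through 291: 169 values.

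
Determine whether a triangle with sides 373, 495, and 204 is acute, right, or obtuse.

Compare the square of the longest side to the sum of squares of the other two: 204² + 373² = 180745 < 245025 = 495².

obtuse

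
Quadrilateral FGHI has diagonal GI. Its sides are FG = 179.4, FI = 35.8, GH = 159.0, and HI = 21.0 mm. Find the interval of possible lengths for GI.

From triangle FGI: |179.4 − 35.8| < GI < 179.4 + 35.8, i.e. 143.6 < GI < 215.2.
From triangle HGI: 138.0 < GI < 180.0.
Both must hold, so GI lies in the intersection.

143.6 < GI < 180.0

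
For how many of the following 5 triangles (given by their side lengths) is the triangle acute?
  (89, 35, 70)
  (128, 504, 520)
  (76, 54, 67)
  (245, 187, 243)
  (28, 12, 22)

2

(89,35,70): 35²+70² = 6125 < 7921 = 89² → obtuse
(128,504,520): 128²+504² = 270400 = 520² → right
(76,54,67): 54²+67² = 7405 > 5776 = 76² → acute
(245,187,243): 187²+243² = 94018 > 60025 = 245² → acute
(28,12,22): 12²+22² = 628 < 784 = 28² → obtuse
2 of the 5 are acute.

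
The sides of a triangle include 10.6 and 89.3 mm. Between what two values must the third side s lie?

By the triangle inequality, s must be less than 10.6 + 89.3 = 99.9 and greater than |10.6 − 89.3| = 78.7.

78.7 < s < 99.9 (mm)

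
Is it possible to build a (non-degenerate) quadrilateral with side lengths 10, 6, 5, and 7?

A quadrilateral exists iff every side is shorter than the sum of the others — equivalently, the longest side is less than the sum of the rest.
Longest side 10 < 18 (sum of the remaining 3), so yes.

Yes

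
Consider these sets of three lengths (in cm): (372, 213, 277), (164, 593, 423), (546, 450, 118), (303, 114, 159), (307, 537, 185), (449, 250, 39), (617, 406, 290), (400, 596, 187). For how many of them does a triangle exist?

(213,277,372): 213+277 > 372 → valid
(164,423,593): 164+423 ≤ 593 → not valid
(118,450,546): 118+450 > 546 → valid
(114,159,303): 114+159 ≤ 303 → not valid
(185,307,537): 185+307 ≤ 537 → not valid
(39,250,449): 39+250 ≤ 449 → not valid
(290,406,617): 290+406 > 617 → valid
(187,400,596): 187+400 ≤ 596 → not valid
3 of the 8 triples form a triangle.

3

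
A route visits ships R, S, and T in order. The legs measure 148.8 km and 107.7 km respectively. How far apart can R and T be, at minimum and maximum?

By the triangle inequality, |148.8 − 107.7| ≤ RT ≤ 148.8 + 107.7.

41.1 ≤ RT ≤ 256.5 km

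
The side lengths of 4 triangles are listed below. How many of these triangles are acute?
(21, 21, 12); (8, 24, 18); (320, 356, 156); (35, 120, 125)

(21,21,12): 12²+21² = 585 > 441 = 21² → acute
(8,24,18): 8²+18² = 388 < 576 = 24² → obtuse
(320,356,156): 156²+320² = 126736 = 356² → right
(35,120,125): 35²+120² = 15625 = 125² → right
1 of the 4 is acute.

1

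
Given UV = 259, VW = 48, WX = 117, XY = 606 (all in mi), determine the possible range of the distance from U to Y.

182 ≤ UY ≤ 1030 mi

The maximum is all hops collinear in one direction: 259 + 48 + 117 + 606 = 1030.
The longest hop is 606; the others sum to 424. Folding the others back against it leaves at least 606 − 424 = 182.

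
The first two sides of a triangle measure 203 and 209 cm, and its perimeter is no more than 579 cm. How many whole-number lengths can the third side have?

Triangle inequality: 6 < x < 412. Perimeter ≤ 579 gives x ≤ 579 − 203 − 209 = 167.
So 6 < x ≤ 167; integers 7 through 167: 161 values.

161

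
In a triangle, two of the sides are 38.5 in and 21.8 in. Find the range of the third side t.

16.7 < t < 60.3

By the triangle inequality, t must be less than 38.5 + 21.8 = 60.3 and greater than |38.5 − 21.8| = 16.7.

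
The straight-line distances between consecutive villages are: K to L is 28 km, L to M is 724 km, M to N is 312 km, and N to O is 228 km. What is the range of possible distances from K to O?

156 ≤ KO ≤ 1292 km

The maximum is all hops collinear in one direction: 28 + 724 + 312 + 228 = 1292.
The longest hop is 724; the others sum to 568. Folding the others back against it leaves at least 724 − 568 = 156.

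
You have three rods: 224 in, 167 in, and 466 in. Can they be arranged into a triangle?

No

The longest side is 466, but the other two sum to only 391.
391 < 466, so the triangle inequality fails.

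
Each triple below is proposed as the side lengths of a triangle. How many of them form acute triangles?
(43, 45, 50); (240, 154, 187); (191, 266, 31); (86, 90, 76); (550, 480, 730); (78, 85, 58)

4

(43,45,50): 43²+45² = 3874 > 2500 = 50² → acute
(240,154,187): 154²+187² = 58685 > 57600 = 240² → acute
(191,266,31): 31+191 ≤ 266, not a triangle
(86,90,76): 76²+86² = 13172 > 8100 = 90² → acute
(550,480,730): 480²+550² = 532900 = 730² → right
(78,85,58): 58²+78² = 9448 > 7225 = 85² → acute
4 of the 6 are acute.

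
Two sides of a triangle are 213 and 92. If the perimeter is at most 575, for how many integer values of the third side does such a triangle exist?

149

Triangle inequality: 121 < x < 305. Perimeter ≤ 575 gives x ≤ 575 − 213 − 92 = 270.
So 121 < x ≤ 270; integers 122 through 270: 149 values.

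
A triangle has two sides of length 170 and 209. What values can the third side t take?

By the triangle inequality, t must be less than 170 + 209 = 379 and greater than |170 − 209| = 39.

39 < t < 379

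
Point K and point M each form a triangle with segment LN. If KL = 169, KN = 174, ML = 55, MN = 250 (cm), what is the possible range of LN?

195 < LN < 305

From triangle KLN: |169 − 174| < LN < 169 + 174, i.e. 5 < LN < 343.
From triangle MLN: 195 < LN < 305.
Both must hold, so LN lies in the intersection.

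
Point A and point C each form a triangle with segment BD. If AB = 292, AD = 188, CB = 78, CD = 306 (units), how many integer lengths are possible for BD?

From triangle ABD: 104 < BD < 480.
From triangle CBD: 228 < BD < 384.
Intersection: 228 < BD < 384, so integers 229 through 383: 155 values.

155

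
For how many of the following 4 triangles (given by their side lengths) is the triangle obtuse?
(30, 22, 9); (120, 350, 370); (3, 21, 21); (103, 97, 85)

1

(30,22,9): 9²+22² = 565 < 900 = 30² → obtuse
(120,350,370): 120²+350² = 136900 = 370² → right
(3,21,21): 3²+21² = 450 > 441 = 21² → acute
(103,97,85): 85²+97² = 16634 > 10609 = 103² → acute
1 of the 4 is obtuse.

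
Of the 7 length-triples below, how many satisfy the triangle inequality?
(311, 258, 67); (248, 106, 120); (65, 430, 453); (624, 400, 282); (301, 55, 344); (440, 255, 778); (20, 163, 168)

(67,258,311): 67+258 > 311 → valid
(106,120,248): 106+120 ≤ 248 → not valid
(65,430,453): 65+430 > 453 → valid
(282,400,624): 282+400 > 624 → valid
(55,301,344): 55+301 > 344 → valid
(255,440,778): 255+440 ≤ 778 → not valid
(20,163,168): 20+163 > 168 → valid
5 of the 7 triples form a triangle.

5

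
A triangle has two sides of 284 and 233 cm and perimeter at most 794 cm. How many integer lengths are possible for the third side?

226

Triangle inequality: 51 < x < 517. Perimeter ≤ 794 gives x ≤ 794 − 284 − 233 = 277.
So 51 < x ≤ 277; integers 52 through 277: 226 values.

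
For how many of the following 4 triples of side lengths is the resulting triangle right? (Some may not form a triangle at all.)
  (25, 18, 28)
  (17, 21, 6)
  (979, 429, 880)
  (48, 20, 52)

(25,18,28): 18²+25² = 949 > 784 = 28² → acute
(17,21,6): 6²+17² = 325 < 441 = 21² → obtuse
(979,429,880): 429²+880² = 958441 = 979² → right
(48,20,52): 20²+48² = 2704 = 52² → right
2 of the 4 are right.

2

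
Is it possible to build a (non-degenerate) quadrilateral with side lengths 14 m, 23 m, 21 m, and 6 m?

Yes

A quadrilateral exists iff every side is shorter than the sum of the others — equivalently, the longest side is less than the sum of the rest.
Longest side 23 < 41 (sum of the remaining 3), so yes.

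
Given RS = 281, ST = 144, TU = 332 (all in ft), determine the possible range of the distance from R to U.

0 ≤ RU ≤ 757 ft

The maximum is all hops collinear in one direction: 281 + 144 + 332 = 757.
The longest hop is 332; the others sum to 425. Since 332 ≤ 425, the path can fold back on itself completely, so the minimum distance is 0.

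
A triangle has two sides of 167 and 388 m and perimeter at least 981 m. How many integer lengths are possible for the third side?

Triangle inequality: 221 < x < 555. Perimeter ≥ 981 gives x ≥ 981 − 167 − 388 = 426.
So 426 ≤ x < 555; integers 426 through 554: 129 values.

129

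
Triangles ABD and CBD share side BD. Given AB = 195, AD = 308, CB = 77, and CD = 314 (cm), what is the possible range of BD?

From triangle ABD: |195 − 308| < BD < 195 + 308, i.e. 113 < BD < 503.
From triangle CBD: 237 < BD < 391.
Both must hold, so BD lies in the intersection.

237 < BD < 391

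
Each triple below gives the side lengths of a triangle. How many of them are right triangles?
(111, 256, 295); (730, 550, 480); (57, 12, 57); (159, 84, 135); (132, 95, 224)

(111,256,295): 111²+256² = 77857 < 87025 = 295² → obtuse
(730,550,480): 480²+550² = 532900 = 730² → right
(57,12,57): 12²+57² = 3393 > 3249 = 57² → acute
(159,84,135): 84²+135² = 25281 = 159² → right
(132,95,224): 95²+132² = 26449 < 50176 = 224² → obtuse
2 of the 5 are right.

2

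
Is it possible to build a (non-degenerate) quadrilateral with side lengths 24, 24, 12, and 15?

Yes

A quadrilateral exists iff every side is shorter than the sum of the others — equivalently, the longest side is less than the sum of the rest.
Longest side 24 < 51 (sum of the remaining 3), so yes.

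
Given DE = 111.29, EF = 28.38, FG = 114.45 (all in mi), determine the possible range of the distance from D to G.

The maximum is all hops collinear in one direction: 111.29 + 28.38 + 114.45 = 254.12.
The longest hop is 114.45; the others sum to 139.67. Since 114.45 ≤ 139.67, the path can fold back on itself completely, so the minimum distance is 0.

0 ≤ DG ≤ 254.12 mi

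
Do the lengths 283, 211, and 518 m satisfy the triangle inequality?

The longest side is 518, but the other two sum to only 494.
494 < 518, so the triangle inequality fails.

No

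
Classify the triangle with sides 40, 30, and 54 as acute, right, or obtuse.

obtuse

Compare the square of the longest side to the sum of squares of the other two: 30² + 40² = 2500 < 2916 = 54².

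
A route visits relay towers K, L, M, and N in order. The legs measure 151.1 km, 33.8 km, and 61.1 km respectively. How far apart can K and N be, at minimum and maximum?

The maximum is all hops collinear in one direction: 151.1 + 33.8 + 61.1 = 246.0.
The longest hop is 151.1; the others sum to 94.9. Folding the others back against it leaves at least 151.1 − 94.9 = 56.2.

56.2 ≤ KN ≤ 246.0 km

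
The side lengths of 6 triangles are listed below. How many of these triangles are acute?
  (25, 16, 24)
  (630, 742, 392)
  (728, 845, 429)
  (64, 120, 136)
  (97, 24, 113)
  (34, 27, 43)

2

(25,16,24): 16²+24² = 832 > 625 = 25² → acute
(630,742,392): 392²+630² = 550564 = 742² → right
(728,845,429): 429²+728² = 714025 = 845² → right
(64,120,136): 64²+120² = 18496 = 136² → right
(97,24,113): 24²+97² = 9985 < 12769 = 113² → obtuse
(34,27,43): 27²+34² = 1885 > 1849 = 43² → acute
2 of the 6 are acute.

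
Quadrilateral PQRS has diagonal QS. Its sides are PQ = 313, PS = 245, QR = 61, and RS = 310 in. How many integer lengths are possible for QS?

From triangle PQS: 68 < QS < 558.
From triangle RQS: 249 < QS < 371.
Intersection: 249 < QS < 371, so integers 250 through 370: 121 values.

121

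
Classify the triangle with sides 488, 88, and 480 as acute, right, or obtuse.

Compare the square of the longest side to the sum of squares of the other two: 88² + 480² = 238144 = 488².

right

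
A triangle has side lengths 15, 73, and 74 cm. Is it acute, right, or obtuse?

acute

Compare the square of the longest side to the sum of squares of the other two: 15² + 73² = 5554 > 5476 = 74².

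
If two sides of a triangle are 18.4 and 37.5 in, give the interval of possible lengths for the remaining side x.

By the triangle inequality, x must be less than 18.4 + 37.5 = 55.9 and greater than |18.4 − 37.5| = 19.1.

19.1 < x < 55.9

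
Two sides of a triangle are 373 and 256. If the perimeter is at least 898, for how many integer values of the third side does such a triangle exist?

Triangle inequality: 117 < x < 629. Perimeter ≥ 898 gives x ≥ 898 − 373 − 256 = 269.
So 269 ≤ x < 629; integers 269 through 628: 360 values.

360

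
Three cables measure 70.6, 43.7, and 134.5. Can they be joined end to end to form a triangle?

No

The longest side is 134.5, but the other two sum to only 114.3.
114.3 < 134.5, so the triangle inequality fails.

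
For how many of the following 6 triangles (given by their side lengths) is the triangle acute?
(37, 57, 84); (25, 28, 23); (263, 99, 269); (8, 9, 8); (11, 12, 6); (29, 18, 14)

4

(37,57,84): 37²+57² = 4618 < 7056 = 84² → obtuse
(25,28,23): 23²+25² = 1154 > 784 = 28² → acute
(263,99,269): 99²+263² = 78970 > 72361 = 269² → acute
(8,9,8): 8²+8² = 128 > 81 = 9² → acute
(11,12,6): 6²+11² = 157 > 144 = 12² → acute
(29,18,14): 14²+18² = 520 < 841 = 29² → obtuse
4 of the 6 are acute.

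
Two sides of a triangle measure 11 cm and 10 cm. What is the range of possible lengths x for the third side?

1 < x < 21

By the triangle inequality, x must be less than 11 + 10 = 21 and greater than |11 − 10| = 1.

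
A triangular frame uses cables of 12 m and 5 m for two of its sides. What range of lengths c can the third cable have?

By the triangle inequality, c must be less than 12 + 5 = 17 and greater than |12 − 5| = 7.

7 < c < 17 (m)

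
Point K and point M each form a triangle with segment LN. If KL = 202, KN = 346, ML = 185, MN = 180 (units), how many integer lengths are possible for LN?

220

From triangle KLN: 144 < LN < 548.
From triangle MLN: 5 < LN < 365.
Intersection: 144 < LN < 365, so integers 145 through 364: 220 values.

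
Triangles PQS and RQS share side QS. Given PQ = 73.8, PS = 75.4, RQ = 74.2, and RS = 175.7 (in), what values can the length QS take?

From triangle PQS: |73.8 − 75.4| < QS < 73.8 + 75.4, i.e. 1.6 < QS < 149.2.
From triangle RQS: 101.5 < QS < 249.9.
Both must hold, so QS lies in the intersection.

101.5 < QS < 149.2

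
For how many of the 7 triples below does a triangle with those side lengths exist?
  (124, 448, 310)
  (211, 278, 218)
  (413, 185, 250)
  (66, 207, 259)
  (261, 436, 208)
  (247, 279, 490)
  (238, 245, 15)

6

(124,310,448): 124+310 ≤ 448 → not valid
(211,218,278): 211+218 > 278 → valid
(185,250,413): 185+250 > 413 → valid
(66,207,259): 66+207 > 259 → valid
(208,261,436): 208+261 > 436 → valid
(247,279,490): 247+279 > 490 → valid
(15,238,245): 15+238 > 245 → valid
6 of the 7 triples form a triangle.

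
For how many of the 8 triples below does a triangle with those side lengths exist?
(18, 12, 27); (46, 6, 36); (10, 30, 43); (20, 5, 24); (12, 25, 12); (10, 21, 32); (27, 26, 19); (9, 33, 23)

(12,18,27): 12+18 > 27 → valid
(6,36,46): 6+36 ≤ 46 → not valid
(10,30,43): 10+30 ≤ 43 → not valid
(5,20,24): 5+20 > 24 → valid
(12,12,25): 12+12 ≤ 25 → not valid
(10,21,32): 10+21 ≤ 32 → not valid
(19,26,27): 19+26 > 27 → valid
(9,23,33): 9+23 ≤ 33 → not valid
3 of the 8 triples form a triangle.

3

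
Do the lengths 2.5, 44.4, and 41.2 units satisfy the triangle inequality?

No

The longest side is 44.4, but the other two sum to only 43.7.
43.7 < 44.4, so the triangle inequality fails.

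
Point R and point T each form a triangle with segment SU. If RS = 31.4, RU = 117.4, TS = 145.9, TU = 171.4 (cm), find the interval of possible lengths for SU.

From triangle RSU: |31.4 − 117.4| < SU < 31.4 + 117.4, i.e. 86.0 < SU < 148.8.
From triangle TSU: 25.5 < SU < 317.3.
Both must hold, so SU lies in the intersection.

86.0 < SU < 148.8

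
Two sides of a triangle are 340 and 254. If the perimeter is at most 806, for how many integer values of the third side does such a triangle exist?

Triangle inequality: 86 < x < 594. Perimeter ≤ 806 gives x ≤ 806 − 340 − 254 = 212.
So 86 < x ≤ 212; integers 87 through 212: 126 values.

126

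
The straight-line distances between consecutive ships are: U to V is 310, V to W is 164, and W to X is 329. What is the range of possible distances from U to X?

The maximum is all hops collinear in one direction: 310 + 164 + 329 = 803.
The longest hop is 329; the others sum to 474. Since 329 ≤ 474, the path can fold back on itself completely, so the minimum distance is 0.

0 ≤ UX ≤ 803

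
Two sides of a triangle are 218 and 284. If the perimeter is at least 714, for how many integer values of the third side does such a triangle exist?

Triangle inequality: 66 < x < 502. Perimeter ≥ 714 gives x ≥ 714 − 218 − 284 = 212.
So 212 ≤ x < 502; integers 212 through 501: 290 values.

290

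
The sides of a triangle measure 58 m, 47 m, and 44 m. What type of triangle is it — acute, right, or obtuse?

Compare the square of the longest side to the sum of squares of the other two: 44² + 47² = 4145 > 3364 = 58².

acute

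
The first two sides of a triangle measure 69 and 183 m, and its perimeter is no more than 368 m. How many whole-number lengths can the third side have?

2

Triangle inequality: 114 < x < 252. Perimeter ≤ 368 gives x ≤ 368 − 69 − 183 = 116.
So 114 < x ≤ 116; integers 115 through 116: 2 values.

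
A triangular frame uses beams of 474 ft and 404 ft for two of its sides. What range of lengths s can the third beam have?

70 < s < 878 (ft)

By the triangle inequality, s must be less than 474 + 404 = 878 and greater than |474 − 404| = 70.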